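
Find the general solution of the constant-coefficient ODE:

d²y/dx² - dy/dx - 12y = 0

Characteristic equation: r² - r - 12 = 0
Roots: r = 4, -3 (distinct real)
General solution: y = C₁e^(4x) + C₂e^(-3x)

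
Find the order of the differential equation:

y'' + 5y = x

The order is 2 (highest derivative is of order 2).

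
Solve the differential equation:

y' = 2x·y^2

Separating variables and integrating:
-1/y = x^2 + C

General solution: y^-1 = -x^2 + C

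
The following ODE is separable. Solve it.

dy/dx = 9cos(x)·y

Separating variables and integrating:
ln|y| = 9sin(x) + C

General solution: y = Ce^(9sin(x))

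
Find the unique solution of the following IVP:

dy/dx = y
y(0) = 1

General solution: y = Ce^x
Applying IC y(0) = 1:
Particular solution: y = e^x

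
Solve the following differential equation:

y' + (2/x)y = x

Using integrating factor method:

General solution: y = (1/4)x^2 + Cx^(-2)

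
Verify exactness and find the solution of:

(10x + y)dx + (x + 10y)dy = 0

Verify exactness: ∂M/∂y = ∂N/∂x ✓
Find F(x,y) such that ∂F/∂x = M, ∂F/∂y = N
Solution: 5x² + xy + 5y² = C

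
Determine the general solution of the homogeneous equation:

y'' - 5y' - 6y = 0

Characteristic equation: r² - 5r - 6 = 0
Roots: r = 6, -1 (distinct real)
General solution: y = C₁e^(6x) + C₂e^(-x)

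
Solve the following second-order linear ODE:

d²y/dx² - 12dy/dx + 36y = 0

Characteristic equation: r² - 12r + 36 = 0
Factored: (r - 6)² = 0
Repeated root: r = 6
General solution: y = (C₁ + C₂x)e^(6x)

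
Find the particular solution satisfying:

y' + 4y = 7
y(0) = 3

General solution: y = 7/4 + Ce^(-4x)
Applying y(0) = 3: C = 3 - 7/4 = 5/4
Particular solution: y = 7/4 + (5/4)e^(-4x)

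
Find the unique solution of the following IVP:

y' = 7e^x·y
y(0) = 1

General solution: y = Ce^(7e^x)
Applying IC y(0) = 1:
Particular solution: y = e^(7(e^x - 1))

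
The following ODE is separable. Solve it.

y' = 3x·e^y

Separating variables and integrating:
-e^(-y) = 3x²/2 + C

General solution: y = -ln(C - 3x²/2)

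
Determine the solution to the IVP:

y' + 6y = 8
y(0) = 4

General solution: y = 4/3 + Ce^(-6x)
Applying y(0) = 4: C = 4 - 4/3 = 8/3
Particular solution: y = 4/3 + (8/3)e^(-6x)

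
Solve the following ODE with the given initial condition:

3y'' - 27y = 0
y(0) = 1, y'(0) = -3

General solution: y = C₁e^(3x) + C₂e^(-3x)
Applying ICs: C₁ = 0, C₂ = 1
Particular solution: y = e^(-3x)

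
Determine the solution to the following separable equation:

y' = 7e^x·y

Separating variables and integrating:
ln|y| = 7e^x + C

General solution: y = Ce^(7e^x)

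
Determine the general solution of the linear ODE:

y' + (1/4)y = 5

Using integrating factor method:

General solution: y = 20 + Ce^(-x/4)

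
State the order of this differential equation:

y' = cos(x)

The order is 1 (highest derivative is of order 1).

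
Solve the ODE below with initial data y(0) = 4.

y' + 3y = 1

General solution: y = 1/3 + Ce^(-3x)
Applying y(0) = 4: C = 4 - 1/3 = 11/3
Particular solution: y = 1/3 + (11/3)e^(-3x)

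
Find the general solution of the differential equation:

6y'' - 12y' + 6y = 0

Characteristic equation: 6r² - 12r + 6 = 0
Divide by 6: r² - 2r + 1 = 0
Factored: (r - 1)² = 0
Repeated root: r = 1
General solution: y = (C₁ + C₂x)e^x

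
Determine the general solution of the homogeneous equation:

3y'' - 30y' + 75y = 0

Characteristic equation: 3r² - 30r + 75 = 0
Divide by 3: r² - 10r + 25 = 0
Factored: (r - 5)² = 0
Repeated root: r = 5
General solution: y = (C₁ + C₂x)e^(5x)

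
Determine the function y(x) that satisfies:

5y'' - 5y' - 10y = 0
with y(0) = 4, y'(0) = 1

General solution: y = C₁e^(2x) + C₂e^(-x)
Applying ICs: C₁ = 5/3, C₂ = 7/3
Particular solution: y = (5/3)e^(2x) + (7/3)e^(-x)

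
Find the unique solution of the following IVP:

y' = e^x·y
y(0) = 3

General solution: y = Ce^(e^x)
Applying IC y(0) = 3:
Particular solution: y = 3e^(e^x - 1)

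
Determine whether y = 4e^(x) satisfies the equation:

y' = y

Verification:
y = 4e^(x)
y' = 4e^(x)
y = 4e^(x)
y' = y ✓

Yes, it is a solution.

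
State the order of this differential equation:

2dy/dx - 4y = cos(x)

The order is 1 (highest derivative is of order 1).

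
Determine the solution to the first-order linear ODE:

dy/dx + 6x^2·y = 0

Using integrating factor method:

General solution: y = Ce^(-2x^3)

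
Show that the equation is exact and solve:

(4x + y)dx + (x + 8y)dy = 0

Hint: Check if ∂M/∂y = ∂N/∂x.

Verify exactness: ∂M/∂y = ∂N/∂x ✓
Find F(x,y) such that ∂F/∂x = M, ∂F/∂y = N
Solution: 2x² + xy + 4y² = C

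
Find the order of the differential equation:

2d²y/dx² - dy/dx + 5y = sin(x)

The order is 2 (highest derivative is of order 2).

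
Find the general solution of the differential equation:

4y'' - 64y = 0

Characteristic equation: 4r² - 64 = 0
Divide by 4: r² - 16 = 0
Roots: r = 4, -4 (distinct real)
General solution: y = C₁e^(4x) + C₂e^(-4x)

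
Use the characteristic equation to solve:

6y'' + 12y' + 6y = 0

Characteristic equation: 6r² + 12r + 6 = 0
Divide by 6: r² + 2r + 1 = 0
Factored: (r + 1)² = 0
Repeated root: r = -1
General solution: y = (C₁ + C₂x)e^(-x)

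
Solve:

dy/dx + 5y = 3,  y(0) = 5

General solution: y = 3/5 + Ce^(-5x)
Applying y(0) = 5: C = 5 - 3/5 = 22/5
Particular solution: y = 3/5 + (22/5)e^(-5x)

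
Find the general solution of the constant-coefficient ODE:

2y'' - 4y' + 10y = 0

Characteristic equation: 2r² - 4r + 10 = 0
Divide by 2: r² - 2r + 5 = 0
Roots: r = 1 ± 2i (complex conjugates)
General solution: y = e^x(C₁cos(2x) + C₂sin(2x))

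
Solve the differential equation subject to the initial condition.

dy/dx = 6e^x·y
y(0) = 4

General solution: y = Ce^(6e^x)
Applying IC y(0) = 4:
Particular solution: y = 4e^(6(e^x - 1))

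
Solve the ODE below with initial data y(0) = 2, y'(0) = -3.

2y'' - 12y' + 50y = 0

General solution: y = e^(3x)(C₁cos(4x) + C₂sin(4x))
Complex roots r = 3 ± 4i
Applying ICs: C₁ = 2, C₂ = -9/4
Particular solution: y = e^(3x)(2cos(4x) - (9/4)sin(4x))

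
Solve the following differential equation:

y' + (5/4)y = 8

Using integrating factor method:

General solution: y = 32/5 + Ce^(-5x/4)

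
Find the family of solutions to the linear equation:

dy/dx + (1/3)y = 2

Using integrating factor method:

General solution: y = 6 + Ce^(-x/3)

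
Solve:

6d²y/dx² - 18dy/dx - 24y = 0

Characteristic equation: 6r² - 18r - 24 = 0
Divide by 6: r² - 3r - 4 = 0
Roots: r = 4, -1 (distinct real)
General solution: y = C₁e^(4x) + C₂e^(-x)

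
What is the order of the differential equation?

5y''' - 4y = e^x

The order is 3 (highest derivative is of order 3).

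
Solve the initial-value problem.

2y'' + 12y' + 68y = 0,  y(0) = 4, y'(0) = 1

General solution: y = e^(-3x)(C₁cos(5x) + C₂sin(5x))
Complex roots r = -3 ± 5i
Applying ICs: C₁ = 4, C₂ = 13/5
Particular solution: y = e^(-3x)(4cos(5x) + (13/5)sin(5x))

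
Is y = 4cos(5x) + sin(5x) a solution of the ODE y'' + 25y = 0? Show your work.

Verification:
y'' = -100cos(5x) - 25sin(5x)
y'' + 25y = 0 ✓

Yes, it is a solution.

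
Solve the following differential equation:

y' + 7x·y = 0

Using integrating factor method:

General solution: y = Ce^(-7x^2/2)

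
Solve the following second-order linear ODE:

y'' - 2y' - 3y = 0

Characteristic equation: r² - 2r - 3 = 0
Roots: r = 3, -1 (distinct real)
General solution: y = C₁e^(3x) + C₂e^(-x)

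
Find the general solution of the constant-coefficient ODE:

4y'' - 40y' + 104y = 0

Characteristic equation: 4r² - 40r + 104 = 0
Divide by 4: r² - 10r + 26 = 0
Roots: r = 5 ± i (complex conjugates)
General solution: y = e^(5x)(C₁cos(x) + C₂sin(x))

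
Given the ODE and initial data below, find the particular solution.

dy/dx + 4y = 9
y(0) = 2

General solution: y = 9/4 + Ce^(-4x)
Applying y(0) = 2: C = 2 - 9/4 = -1/4
Particular solution: y = 9/4 - (1/4)e^(-4x)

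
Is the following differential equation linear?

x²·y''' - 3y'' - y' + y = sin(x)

Yes. Linear (y and its derivatives appear to the first power only, no products of y terms)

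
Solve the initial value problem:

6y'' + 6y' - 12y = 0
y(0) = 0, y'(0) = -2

General solution: y = C₁e^x + C₂e^(-2x)
Applying ICs: C₁ = -2/3, C₂ = 2/3
Particular solution: y = -(2/3)e^x + (2/3)e^(-2x)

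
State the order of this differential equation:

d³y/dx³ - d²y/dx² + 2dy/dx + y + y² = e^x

The order is 3 (highest derivative is of order 3).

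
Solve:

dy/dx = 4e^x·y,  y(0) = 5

General solution: y = Ce^(4e^x)
Applying IC y(0) = 5:
Particular solution: y = 5e^(4(e^x - 1))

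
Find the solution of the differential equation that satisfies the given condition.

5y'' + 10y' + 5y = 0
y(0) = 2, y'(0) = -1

General solution: y = (C₁ + C₂x)e^(-x)
Repeated root r = -1
Applying ICs: C₁ = 2, C₂ = 1
Particular solution: y = (2 + x)e^(-x)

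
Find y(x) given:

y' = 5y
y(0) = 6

General solution: y = Ce^(5x)
Applying IC y(0) = 6:
Particular solution: y = 6e^(5x)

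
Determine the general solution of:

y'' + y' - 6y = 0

Characteristic equation: r² + r - 6 = 0
Roots: r = 2, -3 (distinct real)
General solution: y = C₁e^(2x) + C₂e^(-3x)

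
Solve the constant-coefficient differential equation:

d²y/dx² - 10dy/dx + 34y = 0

Characteristic equation: r² - 10r + 34 = 0
Roots: r = 5 ± 3i (complex conjugates)
General solution: y = e^(5x)(C₁cos(3x) + C₂sin(3x))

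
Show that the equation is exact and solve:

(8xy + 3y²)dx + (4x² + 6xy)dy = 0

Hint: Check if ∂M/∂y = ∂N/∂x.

Verify exactness: ∂M/∂y = ∂N/∂x ✓
Find F(x,y) such that ∂F/∂x = M, ∂F/∂y = N
Solution: 4x²y + 3xy² = C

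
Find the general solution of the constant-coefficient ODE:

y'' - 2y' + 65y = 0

Characteristic equation: r² - 2r + 65 = 0
Roots: r = 1 ± 8i (complex conjugates)
General solution: y = e^x(C₁cos(8x) + C₂sin(8x))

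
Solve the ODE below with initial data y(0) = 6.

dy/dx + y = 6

General solution: y = 6 + Ce^(-x)
Applying y(0) = 6: C = 6 - 6 = 0
Particular solution: y = 6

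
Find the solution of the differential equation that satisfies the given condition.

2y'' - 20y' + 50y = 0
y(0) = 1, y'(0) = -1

General solution: y = (C₁ + C₂x)e^(5x)
Repeated root r = 5
Applying ICs: C₁ = 1, C₂ = -6
Particular solution: y = (1 - 6x)e^(5x)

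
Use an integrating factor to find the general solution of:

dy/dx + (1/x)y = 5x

Using integrating factor method:

General solution: y = (5/3)x^2 + C/x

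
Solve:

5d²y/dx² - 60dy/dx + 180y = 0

Characteristic equation: 5r² - 60r + 180 = 0
Divide by 5: r² - 12r + 36 = 0
Factored: (r - 6)² = 0
Repeated root: r = 6
General solution: y = (C₁ + C₂x)e^(6x)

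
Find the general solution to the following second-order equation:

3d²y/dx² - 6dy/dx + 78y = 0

Characteristic equation: 3r² - 6r + 78 = 0
Divide by 3: r² - 2r + 26 = 0
Roots: r = 1 ± 5i (complex conjugates)
General solution: y = e^x(C₁cos(5x) + C₂sin(5x))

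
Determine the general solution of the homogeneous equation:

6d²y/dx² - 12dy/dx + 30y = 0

Characteristic equation: 6r² - 12r + 30 = 0
Divide by 6: r² - 2r + 5 = 0
Roots: r = 1 ± 2i (complex conjugates)
General solution: y = e^x(C₁cos(2x) + C₂sin(2x))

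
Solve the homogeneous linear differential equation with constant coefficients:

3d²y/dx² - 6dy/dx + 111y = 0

Characteristic equation: 3r² - 6r + 111 = 0
Divide by 3: r² - 2r + 37 = 0
Roots: r = 1 ± 6i (complex conjugates)
General solution: y = e^x(C₁cos(6x) + C₂sin(6x))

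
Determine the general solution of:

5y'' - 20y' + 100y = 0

Characteristic equation: 5r² - 20r + 100 = 0
Divide by 5: r² - 4r + 20 = 0
Roots: r = 2 ± 4i (complex conjugates)
General solution: y = e^(2x)(C₁cos(4x) + C₂sin(4x))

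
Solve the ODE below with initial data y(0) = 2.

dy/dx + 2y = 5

General solution: y = 5/2 + Ce^(-2x)
Applying y(0) = 2: C = 2 - 5/2 = -1/2
Particular solution: y = 5/2 - (1/2)e^(-2x)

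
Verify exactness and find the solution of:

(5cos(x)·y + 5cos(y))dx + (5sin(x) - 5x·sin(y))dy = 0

Verify exactness: ∂M/∂y = ∂N/∂x ✓
Find F(x,y) such that ∂F/∂x = M, ∂F/∂y = N
Solution: 5sin(x)·y + 5x·cos(y) = C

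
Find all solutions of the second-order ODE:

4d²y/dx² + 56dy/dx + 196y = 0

Characteristic equation: 4r² + 56r + 196 = 0
Divide by 4: r² + 14r + 49 = 0
Factored: (r + 7)² = 0
Repeated root: r = -7
General solution: y = (C₁ + C₂x)e^(-7x)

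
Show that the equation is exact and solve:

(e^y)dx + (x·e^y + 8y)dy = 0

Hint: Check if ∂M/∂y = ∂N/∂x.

Verify exactness: ∂M/∂y = ∂N/∂x ✓
Find F(x,y) such that ∂F/∂x = M, ∂F/∂y = N
Solution: x·e^y + 4y² = C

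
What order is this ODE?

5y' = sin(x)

The order is 1 (highest derivative is of order 1).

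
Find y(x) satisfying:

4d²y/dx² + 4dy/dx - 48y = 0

Characteristic equation: 4r² + 4r - 48 = 0
Divide by 4: r² + r - 12 = 0
Roots: r = 3, -4 (distinct real)
General solution: y = C₁e^(3x) + C₂e^(-4x)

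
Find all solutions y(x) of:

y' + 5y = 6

Using integrating factor method:

General solution: y = 6/5 + Ce^(-5x)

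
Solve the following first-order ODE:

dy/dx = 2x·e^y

Separating variables and integrating:
-e^(-y) = x² + C

General solution: y = -ln(C - x²)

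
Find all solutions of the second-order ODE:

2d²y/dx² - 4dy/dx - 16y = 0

Characteristic equation: 2r² - 4r - 16 = 0
Divide by 2: r² - 2r - 8 = 0
Roots: r = 4, -2 (distinct real)
General solution: y = C₁e^(4x) + C₂e^(-2x)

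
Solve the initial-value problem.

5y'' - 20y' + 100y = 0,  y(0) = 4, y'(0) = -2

General solution: y = e^(2x)(C₁cos(4x) + C₂sin(4x))
Complex roots r = 2 ± 4i
Applying ICs: C₁ = 4, C₂ = -5/2
Particular solution: y = e^(2x)(4cos(4x) - (5/2)sin(4x))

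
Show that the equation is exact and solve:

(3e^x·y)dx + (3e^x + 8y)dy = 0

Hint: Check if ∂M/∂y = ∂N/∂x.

Verify exactness: ∂M/∂y = ∂N/∂x ✓
Find F(x,y) such that ∂F/∂x = M, ∂F/∂y = N
Solution: 3e^x·y + 4y² = C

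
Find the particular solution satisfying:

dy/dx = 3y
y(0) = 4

General solution: y = Ce^(3x)
Applying IC y(0) = 4:
Particular solution: y = 4e^(3x)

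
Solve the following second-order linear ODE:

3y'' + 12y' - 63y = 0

Characteristic equation: 3r² + 12r - 63 = 0
Divide by 3: r² + 4r - 21 = 0
Roots: r = 3, -7 (distinct real)
General solution: y = C₁e^(3x) + C₂e^(-7x)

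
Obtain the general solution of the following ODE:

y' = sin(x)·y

Separating variables and integrating:
ln|y| = -cos(x) + C

General solution: y = Ce^(-cos(x))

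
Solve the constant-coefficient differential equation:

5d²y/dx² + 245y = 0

Characteristic equation: 5r² + 245 = 0
Divide by 5: r² + 49 = 0
Roots: r = ±7i (complex conjugates)
General solution: y = C₁cos(7x) + C₂sin(7x)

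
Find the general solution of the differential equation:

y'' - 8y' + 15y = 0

Characteristic equation: r² - 8r + 15 = 0
Roots: r = 3, 5 (distinct real)
General solution: y = C₁e^(3x) + C₂e^(5x)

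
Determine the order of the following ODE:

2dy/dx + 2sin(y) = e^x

The order is 1 (highest derivative is of order 1).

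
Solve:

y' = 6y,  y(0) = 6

General solution: y = Ce^(6x)
Applying IC y(0) = 6:
Particular solution: y = 6e^(6x)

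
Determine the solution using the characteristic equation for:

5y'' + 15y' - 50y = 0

Characteristic equation: 5r² + 15r - 50 = 0
Divide by 5: r² + 3r - 10 = 0
Roots: r = 2, -5 (distinct real)
General solution: y = C₁e^(2x) + C₂e^(-5x)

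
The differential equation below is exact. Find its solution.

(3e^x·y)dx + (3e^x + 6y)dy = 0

Verify exactness: ∂M/∂y = ∂N/∂x ✓
Find F(x,y) such that ∂F/∂x = M, ∂F/∂y = N
Solution: 3e^x·y + 3y² = C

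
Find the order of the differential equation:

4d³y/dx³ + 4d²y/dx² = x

The order is 3 (highest derivative is of order 3).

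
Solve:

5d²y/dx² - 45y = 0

Characteristic equation: 5r² - 45 = 0
Divide by 5: r² - 9 = 0
Roots: r = 3, -3 (distinct real)
General solution: y = C₁e^(3x) + C₂e^(-3x)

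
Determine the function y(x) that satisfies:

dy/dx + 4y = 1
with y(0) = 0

General solution: y = 1/4 + Ce^(-4x)
Applying y(0) = 0: C = 0 - 1/4 = -1/4
Particular solution: y = 1/4 - (1/4)e^(-4x)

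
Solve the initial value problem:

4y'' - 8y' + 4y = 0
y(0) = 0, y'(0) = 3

General solution: y = (C₁ + C₂x)e^x
Repeated root r = 1
Applying ICs: C₁ = 0, C₂ = 3
Particular solution: y = 3xe^x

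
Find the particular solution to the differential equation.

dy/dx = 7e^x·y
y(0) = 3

General solution: y = Ce^(7e^x)
Applying IC y(0) = 3:
Particular solution: y = 3e^(7(e^x - 1))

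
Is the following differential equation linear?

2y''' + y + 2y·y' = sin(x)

No. Nonlinear (product y·y')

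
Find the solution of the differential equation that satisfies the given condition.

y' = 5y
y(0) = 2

General solution: y = Ce^(5x)
Applying IC y(0) = 2:
Particular solution: y = 2e^(5x)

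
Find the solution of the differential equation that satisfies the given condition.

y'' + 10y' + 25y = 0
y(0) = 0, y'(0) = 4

General solution: y = (C₁ + C₂x)e^(-5x)
Repeated root r = -5
Applying ICs: C₁ = 0, C₂ = 4
Particular solution: y = 4xe^(-5x)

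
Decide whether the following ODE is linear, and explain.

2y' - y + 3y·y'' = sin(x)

Nonlinear (y·y'' term)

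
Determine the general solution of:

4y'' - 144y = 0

Characteristic equation: 4r² - 144 = 0
Divide by 4: r² - 36 = 0
Roots: r = 6, -6 (distinct real)
General solution: y = C₁e^(6x) + C₂e^(-6x)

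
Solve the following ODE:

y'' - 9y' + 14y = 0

Characteristic equation: r² - 9r + 14 = 0
Roots: r = 7, 2 (distinct real)
General solution: y = C₁e^(7x) + C₂e^(2x)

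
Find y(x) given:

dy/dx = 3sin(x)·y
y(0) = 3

General solution: y = Ce^(-3cos(x))
Applying IC y(0) = 3:
Particular solution: y = 3e^(3(1-cos(x)))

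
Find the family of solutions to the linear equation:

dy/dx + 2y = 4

Using integrating factor method:

General solution: y = 2 + Ce^(-2x)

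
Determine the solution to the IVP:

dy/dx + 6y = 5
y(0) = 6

General solution: y = 5/6 + Ce^(-6x)
Applying y(0) = 6: C = 6 - 5/6 = 31/6
Particular solution: y = 5/6 + (31/6)e^(-6x)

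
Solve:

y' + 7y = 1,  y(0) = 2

General solution: y = 1/7 + Ce^(-7x)
Applying y(0) = 2: C = 2 - 1/7 = 13/7
Particular solution: y = 1/7 + (13/7)e^(-7x)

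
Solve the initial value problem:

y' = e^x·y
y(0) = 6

General solution: y = Ce^(e^x)
Applying IC y(0) = 6:
Particular solution: y = 6e^(e^x - 1)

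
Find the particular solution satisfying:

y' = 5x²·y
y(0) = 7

General solution: y = Ce^(5x³/3)
Applying IC y(0) = 7:
Particular solution: y = 7e^(5x³/3)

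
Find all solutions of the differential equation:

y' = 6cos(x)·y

Separating variables and integrating:
ln|y| = 6sin(x) + C

General solution: y = Ce^(6sin(x))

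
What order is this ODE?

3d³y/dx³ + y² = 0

The order is 3 (highest derivative is of order 3).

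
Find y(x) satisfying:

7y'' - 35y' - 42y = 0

Characteristic equation: 7r² - 35r - 42 = 0
Divide by 7: r² - 5r - 6 = 0
Roots: r = 6, -1 (distinct real)
General solution: y = C₁e^(6x) + C₂e^(-x)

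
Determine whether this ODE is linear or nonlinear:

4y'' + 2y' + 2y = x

Linear (y and its derivatives appear to the first power only, no products of y terms)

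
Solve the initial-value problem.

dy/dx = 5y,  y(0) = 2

General solution: y = Ce^(5x)
Applying IC y(0) = 2:
Particular solution: y = 2e^(5x)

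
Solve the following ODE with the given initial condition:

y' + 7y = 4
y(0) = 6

General solution: y = 4/7 + Ce^(-7x)
Applying y(0) = 6: C = 6 - 4/7 = 38/7
Particular solution: y = 4/7 + (38/7)e^(-7x)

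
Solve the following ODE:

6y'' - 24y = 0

Characteristic equation: 6r² - 24 = 0
Divide by 6: r² - 4 = 0
Roots: r = 2, -2 (distinct real)
General solution: y = C₁e^(2x) + C₂e^(-2x)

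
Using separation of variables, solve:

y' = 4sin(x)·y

Separating variables and integrating:
ln|y| = -4cos(x) + C

General solution: y = Ce^(-4cos(x))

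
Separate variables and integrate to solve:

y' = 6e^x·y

Separating variables and integrating:
ln|y| = 6e^x + C

General solution: y = Ce^(6e^x)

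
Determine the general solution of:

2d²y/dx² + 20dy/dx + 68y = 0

Characteristic equation: 2r² + 20r + 68 = 0
Divide by 2: r² + 10r + 34 = 0
Roots: r = -5 ± 3i (complex conjugates)
General solution: y = e^(-5x)(C₁cos(3x) + C₂sin(3x))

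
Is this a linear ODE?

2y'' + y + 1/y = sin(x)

No. Nonlinear (1/y term)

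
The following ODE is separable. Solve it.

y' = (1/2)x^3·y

Separating variables and integrating:
ln|y| = x^4/8 + C

General solution: y = Ce^(x^4/8)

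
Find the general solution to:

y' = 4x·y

Separating variables and integrating:
ln|y| = 2x^2 + C

General solution: y = Ce^(2x^2)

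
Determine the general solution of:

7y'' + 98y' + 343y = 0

Characteristic equation: 7r² + 98r + 343 = 0
Divide by 7: r² + 14r + 49 = 0
Factored: (r + 7)² = 0
Repeated root: r = -7
General solution: y = (C₁ + C₂x)e^(-7x)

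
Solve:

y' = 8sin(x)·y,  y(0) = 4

General solution: y = Ce^(-8cos(x))
Applying IC y(0) = 4:
Particular solution: y = 4e^(8(1-cos(x)))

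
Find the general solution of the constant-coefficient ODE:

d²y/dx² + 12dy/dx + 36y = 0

Characteristic equation: r² + 12r + 36 = 0
Factored: (r + 6)² = 0
Repeated root: r = -6
General solution: y = (C₁ + C₂x)e^(-6x)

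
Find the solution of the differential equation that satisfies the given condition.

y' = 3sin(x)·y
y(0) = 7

General solution: y = Ce^(-3cos(x))
Applying IC y(0) = 7:
Particular solution: y = 7e^(3(1-cos(x)))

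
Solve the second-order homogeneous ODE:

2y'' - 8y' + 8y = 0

Characteristic equation: 2r² - 8r + 8 = 0
Divide by 2: r² - 4r + 4 = 0
Factored: (r - 2)² = 0
Repeated root: r = 2
General solution: y = (C₁ + C₂x)e^(2x)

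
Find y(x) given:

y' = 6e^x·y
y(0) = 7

General solution: y = Ce^(6e^x)
Applying IC y(0) = 7:
Particular solution: y = 7e^(6(e^x - 1))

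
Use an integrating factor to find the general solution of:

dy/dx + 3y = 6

Using integrating factor method:

General solution: y = 2 + Ce^(-3x)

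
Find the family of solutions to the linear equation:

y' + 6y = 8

Using integrating factor method:

General solution: y = 4/3 + Ce^(-6x)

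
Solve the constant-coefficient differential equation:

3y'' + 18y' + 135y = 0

Characteristic equation: 3r² + 18r + 135 = 0
Divide by 3: r² + 6r + 45 = 0
Roots: r = -3 ± 6i (complex conjugates)
General solution: y = e^(-3x)(C₁cos(6x) + C₂sin(6x))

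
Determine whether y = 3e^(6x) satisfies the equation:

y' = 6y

Verification:
y = 3e^(6x)
y' = 18e^(6x)
6y = 18e^(6x)
y' = 6y ✓

Yes, it is a solution.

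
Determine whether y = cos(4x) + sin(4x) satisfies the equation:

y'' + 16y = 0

Verification:
y'' = -16cos(4x) - 16sin(4x)
y'' + 16y = 0 ✓

Yes, it is a solution.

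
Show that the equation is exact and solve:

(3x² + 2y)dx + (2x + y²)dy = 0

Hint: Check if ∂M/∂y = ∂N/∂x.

Verify exactness: ∂M/∂y = ∂N/∂x ✓
Find F(x,y) such that ∂F/∂x = M, ∂F/∂y = N
Solution: x³ + 2xy + y³/3 = C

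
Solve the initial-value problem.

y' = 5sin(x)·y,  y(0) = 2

General solution: y = Ce^(-5cos(x))
Applying IC y(0) = 2:
Particular solution: y = 2e^(5(1-cos(x)))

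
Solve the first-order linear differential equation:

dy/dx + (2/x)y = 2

Using integrating factor method:

General solution: y = (2/3)x + Cx^(-2)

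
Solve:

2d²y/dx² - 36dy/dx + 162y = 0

Characteristic equation: 2r² - 36r + 162 = 0
Divide by 2: r² - 18r + 81 = 0
Factored: (r - 9)² = 0
Repeated root: r = 9
General solution: y = (C₁ + C₂x)e^(9x)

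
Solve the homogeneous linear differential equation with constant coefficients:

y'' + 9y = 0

Characteristic equation: r² + 9 = 0
Roots: r = ±3i (complex conjugates)
General solution: y = C₁cos(3x) + C₂sin(3x)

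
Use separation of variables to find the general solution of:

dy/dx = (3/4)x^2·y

Separating variables and integrating:
ln|y| = x^3/4 + C

General solution: y = Ce^(x^3/4)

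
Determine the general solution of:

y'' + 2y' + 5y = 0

Characteristic equation: r² + 2r + 5 = 0
Roots: r = -1 ± 2i (complex conjugates)
General solution: y = e^(-x)(C₁cos(2x) + C₂sin(2x))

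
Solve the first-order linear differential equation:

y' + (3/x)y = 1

Using integrating factor method:

General solution: y = (1/4)x + Cx^(-3)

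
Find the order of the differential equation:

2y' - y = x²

The order is 1 (highest derivative is of order 1).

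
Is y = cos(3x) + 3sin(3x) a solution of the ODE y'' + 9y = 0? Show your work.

Verification:
y'' = -9cos(3x) - 27sin(3x)
y'' + 9y = 0 ✓

Yes, it is a solution.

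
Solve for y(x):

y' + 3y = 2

Using integrating factor method:

General solution: y = 2/3 + Ce^(-3x)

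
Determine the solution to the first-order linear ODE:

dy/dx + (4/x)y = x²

Using integrating factor method:

General solution: y = (1/7)x^3 + Cx^(-4)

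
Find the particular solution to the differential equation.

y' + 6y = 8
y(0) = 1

General solution: y = 4/3 + Ce^(-6x)
Applying y(0) = 1: C = 1 - 4/3 = -1/3
Particular solution: y = 4/3 - (1/3)e^(-6x)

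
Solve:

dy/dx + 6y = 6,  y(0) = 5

General solution: y = 1 + Ce^(-6x)
Applying y(0) = 5: C = 5 - 1 = 4
Particular solution: y = 1 + 4e^(-6x)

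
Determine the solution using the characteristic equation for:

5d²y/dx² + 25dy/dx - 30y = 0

Characteristic equation: 5r² + 25r - 30 = 0
Divide by 5: r² + 5r - 6 = 0
Roots: r = 1, -6 (distinct real)
General solution: y = C₁e^x + C₂e^(-6x)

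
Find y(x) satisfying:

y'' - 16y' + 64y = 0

Characteristic equation: r² - 16r + 64 = 0
Factored: (r - 8)² = 0
Repeated root: r = 8
General solution: y = (C₁ + C₂x)e^(8x)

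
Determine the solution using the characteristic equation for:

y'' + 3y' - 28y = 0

Characteristic equation: r² + 3r - 28 = 0
Roots: r = 4, -7 (distinct real)
General solution: y = C₁e^(4x) + C₂e^(-7x)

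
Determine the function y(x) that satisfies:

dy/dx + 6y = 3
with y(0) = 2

General solution: y = 1/2 + Ce^(-6x)
Applying y(0) = 2: C = 2 - 1/2 = 3/2
Particular solution: y = 1/2 + (3/2)e^(-6x)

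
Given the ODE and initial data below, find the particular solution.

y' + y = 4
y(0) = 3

General solution: y = 4 + Ce^(-x)
Applying y(0) = 3: C = 3 - 4 = -1
Particular solution: y = 4 - e^(-x)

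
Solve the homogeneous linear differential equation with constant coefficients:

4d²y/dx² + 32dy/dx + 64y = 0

Characteristic equation: 4r² + 32r + 64 = 0
Divide by 4: r² + 8r + 16 = 0
Factored: (r + 4)² = 0
Repeated root: r = -4
General solution: y = (C₁ + C₂x)e^(-4x)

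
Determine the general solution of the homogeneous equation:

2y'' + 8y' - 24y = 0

Characteristic equation: 2r² + 8r - 24 = 0
Divide by 2: r² + 4r - 12 = 0
Roots: r = 2, -6 (distinct real)
General solution: y = C₁e^(2x) + C₂e^(-6x)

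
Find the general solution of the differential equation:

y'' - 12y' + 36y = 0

Characteristic equation: r² - 12r + 36 = 0
Factored: (r - 6)² = 0
Repeated root: r = 6
General solution: y = (C₁ + C₂x)e^(6x)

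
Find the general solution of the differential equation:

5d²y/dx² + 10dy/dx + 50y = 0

Characteristic equation: 5r² + 10r + 50 = 0
Divide by 5: r² + 2r + 10 = 0
Roots: r = -1 ± 3i (complex conjugates)
General solution: y = e^(-x)(C₁cos(3x) + C₂sin(3x))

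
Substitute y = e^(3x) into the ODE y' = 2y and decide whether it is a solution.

Verification:
y = e^(3x)
y' = 3e^(3x)
But 2y = 2e^(3x)
y' ≠ 2y — the derivative does not match

No, it is not a solution.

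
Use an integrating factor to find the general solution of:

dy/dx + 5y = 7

Using integrating factor method:

General solution: y = 7/5 + Ce^(-5x)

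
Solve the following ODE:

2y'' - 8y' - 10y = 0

Characteristic equation: 2r² - 8r - 10 = 0
Divide by 2: r² - 4r - 5 = 0
Roots: r = 5, -1 (distinct real)
General solution: y = C₁e^(5x) + C₂e^(-x)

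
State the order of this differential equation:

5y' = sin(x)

The order is 1 (highest derivative is of order 1).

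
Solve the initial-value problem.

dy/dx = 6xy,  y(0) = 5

General solution: y = Ce^(3x²)
Applying IC y(0) = 5:
Particular solution: y = 5e^(3x²)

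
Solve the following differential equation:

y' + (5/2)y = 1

Using integrating factor method:

General solution: y = 2/5 + Ce^(-5x/2)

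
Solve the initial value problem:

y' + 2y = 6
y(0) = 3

General solution: y = 3 + Ce^(-2x)
Applying y(0) = 3: C = 3 - 3 = 0
Particular solution: y = 3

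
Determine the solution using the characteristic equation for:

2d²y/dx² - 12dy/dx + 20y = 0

Characteristic equation: 2r² - 12r + 20 = 0
Divide by 2: r² - 6r + 10 = 0
Roots: r = 3 ± i (complex conjugates)
General solution: y = e^(3x)(C₁cos(x) + C₂sin(x))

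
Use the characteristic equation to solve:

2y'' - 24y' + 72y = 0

Characteristic equation: 2r² - 24r + 72 = 0
Divide by 2: r² - 12r + 36 = 0
Factored: (r - 6)² = 0
Repeated root: r = 6
General solution: y = (C₁ + C₂x)e^(6x)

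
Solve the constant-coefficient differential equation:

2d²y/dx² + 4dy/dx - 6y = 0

Characteristic equation: 2r² + 4r - 6 = 0
Divide by 2: r² + 2r - 3 = 0
Roots: r = 1, -3 (distinct real)
General solution: y = C₁e^x + C₂e^(-3x)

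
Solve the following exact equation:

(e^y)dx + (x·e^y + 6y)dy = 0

Verify exactness: ∂M/∂y = ∂N/∂x ✓
Find F(x,y) such that ∂F/∂x = M, ∂F/∂y = N
Solution: x·e^y + 3y² = C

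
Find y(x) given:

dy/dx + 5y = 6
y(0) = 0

General solution: y = 6/5 + Ce^(-5x)
Applying y(0) = 0: C = 0 - 6/5 = -6/5
Particular solution: y = 6/5 - (6/5)e^(-5x)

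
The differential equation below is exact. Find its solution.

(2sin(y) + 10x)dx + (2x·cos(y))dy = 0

Verify exactness: ∂M/∂y = ∂N/∂x ✓
Find F(x,y) such that ∂F/∂x = M, ∂F/∂y = N
Solution: 2x·sin(y) + 5x² = C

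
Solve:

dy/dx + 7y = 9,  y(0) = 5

General solution: y = 9/7 + Ce^(-7x)
Applying y(0) = 5: C = 5 - 9/7 = 26/7
Particular solution: y = 9/7 + (26/7)e^(-7x)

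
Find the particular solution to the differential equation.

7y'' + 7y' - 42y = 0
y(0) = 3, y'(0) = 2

General solution: y = C₁e^(2x) + C₂e^(-3x)
Applying ICs: C₁ = 11/5, C₂ = 4/5
Particular solution: y = (11/5)e^(2x) + (4/5)e^(-3x)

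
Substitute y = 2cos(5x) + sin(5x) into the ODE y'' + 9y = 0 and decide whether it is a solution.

Verification:
y'' = -50cos(5x) - 25sin(5x)
y'' + 9y ≠ 0 (frequency mismatch: got 25 instead of 9)

No, it is not a solution.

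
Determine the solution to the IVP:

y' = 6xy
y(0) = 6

General solution: y = Ce^(3x²)
Applying IC y(0) = 6:
Particular solution: y = 6e^(3x²)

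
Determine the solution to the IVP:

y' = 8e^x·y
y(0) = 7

General solution: y = Ce^(8e^x)
Applying IC y(0) = 7:
Particular solution: y = 7e^(8(e^x - 1))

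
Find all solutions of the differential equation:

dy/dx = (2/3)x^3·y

Separating variables and integrating:
ln|y| = x^4/6 + C

General solution: y = Ce^(x^4/6)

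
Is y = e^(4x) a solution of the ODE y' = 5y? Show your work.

Verification:
y = e^(4x)
y' = 4e^(4x)
But 5y = 5e^(4x)
y' ≠ 5y — the derivative does not match

No, it is not a solution.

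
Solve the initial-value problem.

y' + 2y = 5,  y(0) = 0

General solution: y = 5/2 + Ce^(-2x)
Applying y(0) = 0: C = 0 - 5/2 = -5/2
Particular solution: y = 5/2 - (5/2)e^(-2x)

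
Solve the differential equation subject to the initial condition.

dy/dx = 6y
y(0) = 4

General solution: y = Ce^(6x)
Applying IC y(0) = 4:
Particular solution: y = 4e^(6x)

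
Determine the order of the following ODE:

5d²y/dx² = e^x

The order is 2 (highest derivative is of order 2).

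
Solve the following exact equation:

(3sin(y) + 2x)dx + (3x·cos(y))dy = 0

Verify exactness: ∂M/∂y = ∂N/∂x ✓
Find F(x,y) such that ∂F/∂x = M, ∂F/∂y = N
Solution: 3x·sin(y) + x² = C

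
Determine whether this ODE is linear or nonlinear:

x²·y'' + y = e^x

Linear (y and its derivatives appear to the first power only, no products of y terms)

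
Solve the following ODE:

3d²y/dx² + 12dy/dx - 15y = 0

Characteristic equation: 3r² + 12r - 15 = 0
Divide by 3: r² + 4r - 5 = 0
Roots: r = 1, -5 (distinct real)
General solution: y = C₁e^x + C₂e^(-5x)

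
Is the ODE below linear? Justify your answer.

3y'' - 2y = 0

Yes. Linear (y and its derivatives appear to the first power only, no products of y terms)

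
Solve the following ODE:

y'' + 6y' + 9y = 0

Characteristic equation: r² + 6r + 9 = 0
Factored: (r + 3)² = 0
Repeated root: r = -3
General solution: y = (C₁ + C₂x)e^(-3x)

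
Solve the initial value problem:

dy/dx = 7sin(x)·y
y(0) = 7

General solution: y = Ce^(-7cos(x))
Applying IC y(0) = 7:
Particular solution: y = 7e^(7(1-cos(x)))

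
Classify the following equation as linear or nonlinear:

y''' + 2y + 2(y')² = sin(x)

Nonlinear ((y')² term)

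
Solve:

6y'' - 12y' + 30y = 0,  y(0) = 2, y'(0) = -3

General solution: y = e^x(C₁cos(2x) + C₂sin(2x))
Complex roots r = 1 ± 2i
Applying ICs: C₁ = 2, C₂ = -5/2
Particular solution: y = e^x(2cos(2x) - (5/2)sin(2x))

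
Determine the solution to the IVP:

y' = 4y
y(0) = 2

General solution: y = Ce^(4x)
Applying IC y(0) = 2:
Particular solution: y = 2e^(4x)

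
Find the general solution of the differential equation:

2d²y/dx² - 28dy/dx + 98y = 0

Characteristic equation: 2r² - 28r + 98 = 0
Divide by 2: r² - 14r + 49 = 0
Factored: (r - 7)² = 0
Repeated root: r = 7
General solution: y = (C₁ + C₂x)e^(7x)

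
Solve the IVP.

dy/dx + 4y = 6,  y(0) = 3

General solution: y = 3/2 + Ce^(-4x)
Applying y(0) = 3: C = 3 - 3/2 = 3/2
Particular solution: y = 3/2 + (3/2)e^(-4x)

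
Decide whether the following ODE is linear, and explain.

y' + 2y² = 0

Nonlinear (y² term)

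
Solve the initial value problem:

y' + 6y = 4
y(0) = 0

General solution: y = 2/3 + Ce^(-6x)
Applying y(0) = 0: C = 0 - 2/3 = -2/3
Particular solution: y = 2/3 - (2/3)e^(-6x)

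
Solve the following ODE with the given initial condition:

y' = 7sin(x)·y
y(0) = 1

General solution: y = Ce^(-7cos(x))
Applying IC y(0) = 1:
Particular solution: y = e^(7(1-cos(x)))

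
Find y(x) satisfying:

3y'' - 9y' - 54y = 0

Characteristic equation: 3r² - 9r - 54 = 0
Divide by 3: r² - 3r - 18 = 0
Roots: r = 6, -3 (distinct real)
General solution: y = C₁e^(6x) + C₂e^(-3x)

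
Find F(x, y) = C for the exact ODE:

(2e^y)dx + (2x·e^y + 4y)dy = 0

Verify exactness: ∂M/∂y = ∂N/∂x ✓
Find F(x,y) such that ∂F/∂x = M, ∂F/∂y = N
Solution: 2x·e^y + 2y² = C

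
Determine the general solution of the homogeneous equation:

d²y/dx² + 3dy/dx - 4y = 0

Characteristic equation: r² + 3r - 4 = 0
Roots: r = 1, -4 (distinct real)
General solution: y = C₁e^x + C₂e^(-4x)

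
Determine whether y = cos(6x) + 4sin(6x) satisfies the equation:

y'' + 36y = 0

Verification:
y'' = -36cos(6x) - 144sin(6x)
y'' + 36y = 0 ✓

Yes, it is a solution.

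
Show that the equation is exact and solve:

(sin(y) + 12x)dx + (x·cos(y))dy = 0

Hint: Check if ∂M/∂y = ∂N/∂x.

Verify exactness: ∂M/∂y = ∂N/∂x ✓
Find F(x,y) such that ∂F/∂x = M, ∂F/∂y = N
Solution: x·sin(y) + 6x² = C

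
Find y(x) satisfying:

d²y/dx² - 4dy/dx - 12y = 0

Characteristic equation: r² - 4r - 12 = 0
Roots: r = 6, -2 (distinct real)
General solution: y = C₁e^(6x) + C₂e^(-2x)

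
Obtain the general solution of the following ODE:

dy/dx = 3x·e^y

Separating variables and integrating:
-e^(-y) = 3x²/2 + C

General solution: y = -ln(C - 3x²/2)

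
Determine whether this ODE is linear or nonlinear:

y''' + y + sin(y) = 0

Nonlinear (sin(y) is nonlinear in y)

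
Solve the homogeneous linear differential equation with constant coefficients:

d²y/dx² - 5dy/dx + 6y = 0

Characteristic equation: r² - 5r + 6 = 0
Roots: r = 2, 3 (distinct real)
General solution: y = C₁e^(2x) + C₂e^(3x)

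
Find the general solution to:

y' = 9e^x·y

Separating variables and integrating:
ln|y| = 9e^x + C

General solution: y = Ce^(9e^x)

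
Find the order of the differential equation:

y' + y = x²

The order is 1 (highest derivative is of order 1).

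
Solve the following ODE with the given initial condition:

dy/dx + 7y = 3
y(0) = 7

General solution: y = 3/7 + Ce^(-7x)
Applying y(0) = 7: C = 7 - 3/7 = 46/7
Particular solution: y = 3/7 + (46/7)e^(-7x)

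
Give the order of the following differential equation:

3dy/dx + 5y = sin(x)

The order is 1 (highest derivative is of order 1).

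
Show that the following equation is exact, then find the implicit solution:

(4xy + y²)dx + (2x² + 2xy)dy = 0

Verify exactness: ∂M/∂y = ∂N/∂x ✓
Find F(x,y) such that ∂F/∂x = M, ∂F/∂y = N
Solution: 2x²y + xy² = C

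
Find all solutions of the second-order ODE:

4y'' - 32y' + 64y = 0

Characteristic equation: 4r² - 32r + 64 = 0
Divide by 4: r² - 8r + 16 = 0
Factored: (r - 4)² = 0
Repeated root: r = 4
General solution: y = (C₁ + C₂x)e^(4x)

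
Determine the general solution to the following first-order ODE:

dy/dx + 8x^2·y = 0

Using integrating factor method:

General solution: y = Ce^(-8x^3/3)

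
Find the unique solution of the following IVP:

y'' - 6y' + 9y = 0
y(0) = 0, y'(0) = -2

General solution: y = (C₁ + C₂x)e^(3x)
Repeated root r = 3
Applying ICs: C₁ = 0, C₂ = -2
Particular solution: y = -2xe^(3x)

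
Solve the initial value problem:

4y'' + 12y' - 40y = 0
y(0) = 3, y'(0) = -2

General solution: y = C₁e^(2x) + C₂e^(-5x)
Applying ICs: C₁ = 13/7, C₂ = 8/7
Particular solution: y = (13/7)e^(2x) + (8/7)e^(-5x)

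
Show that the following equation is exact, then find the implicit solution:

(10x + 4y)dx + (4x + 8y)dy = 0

Verify exactness: ∂M/∂y = ∂N/∂x ✓
Find F(x,y) such that ∂F/∂x = M, ∂F/∂y = N
Solution: 5x² + 4xy + 4y² = C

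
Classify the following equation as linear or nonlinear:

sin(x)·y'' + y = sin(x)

Linear (y and its derivatives appear to the first power only, no products of y terms)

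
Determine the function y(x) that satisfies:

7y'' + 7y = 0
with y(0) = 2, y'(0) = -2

General solution: y = C₁cos(x) + C₂sin(x)
Complex roots r = ±i
Applying ICs: C₁ = 2, C₂ = -2
Particular solution: y = 2cos(x) - 2sin(x)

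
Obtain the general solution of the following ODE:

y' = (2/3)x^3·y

Separating variables and integrating:
ln|y| = x^4/6 + C

General solution: y = Ce^(x^4/6)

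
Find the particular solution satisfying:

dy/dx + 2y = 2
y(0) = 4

General solution: y = 1 + Ce^(-2x)
Applying y(0) = 4: C = 4 - 1 = 3
Particular solution: y = 1 + 3e^(-2x)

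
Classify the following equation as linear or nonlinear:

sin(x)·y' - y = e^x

Linear (y and its derivatives appear to the first power only, no products of y terms)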